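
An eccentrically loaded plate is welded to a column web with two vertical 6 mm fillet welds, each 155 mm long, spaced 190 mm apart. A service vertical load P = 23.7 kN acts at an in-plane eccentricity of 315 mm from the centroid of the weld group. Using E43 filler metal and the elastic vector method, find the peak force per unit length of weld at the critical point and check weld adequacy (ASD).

f_max ≈ 331 N/mm; adequate

E43XX → F_EXX = 430 MPa.
Total weld length L_w = 310 mm. Treat welds as unit-width lines.
Polar moment about centroid: J = 2[d³/12 + d(b/2)²] = 2[155³/12 + 155×95²] = 3418000 mm³.
Direct shear f_v = P/L_w = 23.7×10³ / 310 = 76.45 N/mm (vertical).
Torsion M = P·e = 23.7×10³ × 315 = 7465500 N·mm.
Critical point at (x, y) = (95, 77.5) from centroid. f_tx = M·y/J = 169.3 N/mm; f_ty = M·x/J = 207.5 N/mm.
Resultant f_max = √[f_tx² + (f_v + f_ty)²] = √[169.3² + (76.45 + 207.5)²] = 330.5 N/mm.
Capacity per unit length: r_n/Ω = (1/2.0) × 0.6 × 430 × (0.707 × 6) = 547.2 N/mm.
330.5 ≤ 547.2 → adequate.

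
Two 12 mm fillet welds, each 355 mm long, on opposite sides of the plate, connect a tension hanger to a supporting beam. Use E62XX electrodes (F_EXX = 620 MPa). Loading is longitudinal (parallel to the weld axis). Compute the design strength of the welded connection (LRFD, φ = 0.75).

φR_n ≈ 1680 kN

Effective throat t_e = 0.707 × 12 = 8.484 mm.
Total length L = 710 mm; A_we = 8.484 × 710 = 6024 mm².
F_nw = 0.6 F_EXX = 0.6 × 620 = 372 MPa.
φR_n = 0.75 × 372 × 6024 × 10⁻³ = 1681 kN.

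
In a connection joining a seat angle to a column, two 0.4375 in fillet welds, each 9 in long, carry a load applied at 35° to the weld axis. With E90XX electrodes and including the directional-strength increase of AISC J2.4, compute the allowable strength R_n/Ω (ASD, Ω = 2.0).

R_n/Ω ≈ 183 kips

E90XX → F_EXX = 90 ksi.
t_e = 0.707 × 0.4375 = 0.3093 in; A_we = 0.3093 × 18 = 5.568 in².
Directional factor: 1.0 + 0.5 sin^1.5(35°) = 1.217.
F_nw = 0.6 × 90 × 1.217 = 65.73 ksi.
R_n/Ω = (65.73 × 5.568) / 2.0 = 183 kips.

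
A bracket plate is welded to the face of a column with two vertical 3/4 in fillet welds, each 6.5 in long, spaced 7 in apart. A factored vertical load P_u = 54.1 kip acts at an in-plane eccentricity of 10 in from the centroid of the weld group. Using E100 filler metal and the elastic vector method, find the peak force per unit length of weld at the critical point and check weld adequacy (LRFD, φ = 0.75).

f_max ≈ 15.9 kip/in; adequate

E100XX → F_EXX = 100 ksi.
Total weld length L_w = 13 in. Treat welds as unit-width lines.
Polar moment about centroid: J = 2[d³/12 + d(b/2)²] = 2[6.5³/12 + 6.5×3.5²] = 205 in³.
Direct shear f_v = P/L_w = 54.1 / 13 = 4.162 kip/in (vertical).
Torsion M = P·e = 54.1 × 10 = 541 kip·in.
Critical point at (x, y) = (3.5, 3.25) from centroid. f_tx = M·y/J = 8.576 kip/in; f_ty = M·x/J = 9.236 kip/in.
Resultant f_max = √[f_tx² + (f_v + f_ty)²] = √[8.576² + (4.162 + 9.236)²] = 15.91 kip/in.
Capacity per unit length: φr_n = 0.75 × 0.6 × 100 × (0.707 × 0.75) = 23.86 kip/in.
15.91 ≤ 23.86 → adequate.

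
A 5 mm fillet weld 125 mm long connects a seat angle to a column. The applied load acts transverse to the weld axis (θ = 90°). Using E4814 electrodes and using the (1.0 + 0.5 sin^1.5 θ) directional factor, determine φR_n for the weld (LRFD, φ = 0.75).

E48XX → F_EXX = 480 MPa.
t_e = 0.707 × 5 = 3.535 mm; A_we = 3.535 × 125 = 441.9 mm².
Directional factor: 1.0 + 0.5 sin^1.5(90°) = 1.5.
F_nw = 0.6 × 480 × 1.5 = 432 MPa.
φR_n = 0.75 × 432 × 441.9 × 10⁻³ = 143.2 kN.

φR_n ≈ 143 kN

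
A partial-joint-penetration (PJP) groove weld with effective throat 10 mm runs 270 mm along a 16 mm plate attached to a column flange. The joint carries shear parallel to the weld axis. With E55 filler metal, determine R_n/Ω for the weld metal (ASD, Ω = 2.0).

R_n/Ω ≈ 446 kN

E55XX → F_EXX = 550 MPa.
Effective throat (given) t_e = 10 mm.
A_we = 10 × 270 = 2700 mm².
F_nw = 0.6 F_EXX = 330 MPa.
R_n/Ω = (330 × 2700) / 2.0 × 10⁻³ = 445.5 kN.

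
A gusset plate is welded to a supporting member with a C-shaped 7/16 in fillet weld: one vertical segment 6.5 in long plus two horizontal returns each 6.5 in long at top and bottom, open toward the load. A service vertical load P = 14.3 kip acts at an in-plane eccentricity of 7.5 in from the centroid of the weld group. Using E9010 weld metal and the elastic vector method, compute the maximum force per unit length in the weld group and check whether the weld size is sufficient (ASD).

E90XX → F_EXX = 90 ksi.
Total weld length L_w = 19.5 in. Treat welds as unit-width lines.
Centroid: x̄ = 2×6.5×3.25 / 19.5 = 2.167 in from the vertical weld.
Polar moment about centroid: J = I_x + I_y = [6.5³/12 + 2×6.5×3.25²] + [6.5×2.167² + 2(6.5³/12 + 6.5×1.083²)] = 251.7 in³.
Direct shear f_v = P/L_w = 14.3 / 19.5 = 0.7333 kip/in (vertical).
Torsion M = P·e = 14.3 × 7.5 = 107.25 kip·in.
Critical point at (x, y) = (4.333, 3.25) from centroid. f_tx = M·y/J = 1.385 kip/in; f_ty = M·x/J = 1.846 kip/in.
Resultant f_max = √[f_tx² + (f_v + f_ty)²] = √[1.385² + (0.7333 + 1.846)²] = 2.928 kip/in.
Capacity per unit length: r_n/Ω = (1/2.0) × 0.6 × 90 × (0.707 × 0.4375) = 8.351 kip/in.
2.928 ≤ 8.351 → adequate.

f_max ≈ 2.93 kip/in; adequate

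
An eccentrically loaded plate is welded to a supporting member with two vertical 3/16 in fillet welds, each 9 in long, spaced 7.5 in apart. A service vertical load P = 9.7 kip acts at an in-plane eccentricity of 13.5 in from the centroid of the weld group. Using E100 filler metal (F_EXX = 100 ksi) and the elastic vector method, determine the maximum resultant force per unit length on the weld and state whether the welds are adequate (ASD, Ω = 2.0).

Total weld length L_w = 18 in. Treat welds as unit-width lines.
Polar moment about centroid: J = 2[d³/12 + d(b/2)²] = 2[9³/12 + 9×3.75²] = 374.6 in³.
Direct shear f_v = P/L_w = 9.7 / 18 = 0.5389 kip/in (vertical).
Torsion M = P·e = 9.7 × 13.5 = 130.95 kip·in.
Critical point at (x, y) = (3.75, 4.5) from centroid. f_tx = M·y/J = 1.573 kip/in; f_ty = M·x/J = 1.311 kip/in.
Resultant f_max = √[f_tx² + (f_v + f_ty)²] = √[1.573² + (0.5389 + 1.311)²] = 2.428 kip/in.
Capacity per unit length: r_n/Ω = (1/2.0) × 0.6 × 100 × (0.707 × 0.1875) = 3.977 kip/in.
2.428 ≤ 3.977 → adequate.

f_max ≈ 2.43 kip/in; adequate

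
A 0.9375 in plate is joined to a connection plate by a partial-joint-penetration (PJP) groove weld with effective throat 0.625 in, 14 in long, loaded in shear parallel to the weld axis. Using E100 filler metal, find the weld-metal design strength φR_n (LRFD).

E100XX → F_EXX = 100 ksi.
Effective throat (given) t_e = 0.625 in.
A_we = 0.625 × 14 = 8.75 in².
F_nw = 0.6 F_EXX = 60 ksi.
φR_n = 0.75 × 60 × 8.75 = 393.8 kips.

φR_n ≈ 394 kips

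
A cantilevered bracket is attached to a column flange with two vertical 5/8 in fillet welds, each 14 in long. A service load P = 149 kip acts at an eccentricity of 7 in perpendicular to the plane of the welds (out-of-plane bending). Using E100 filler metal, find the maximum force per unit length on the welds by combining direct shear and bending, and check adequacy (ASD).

E100XX → F_EXX = 100 ksi.
L_w = 2 × 14 = 28 in; section modulus (unit throat) S = 2 × L²/6 = 65.33 in².
Direct shear f_v = P/L_w = 149/28 = 5.321 kip/in.
Moment M = P × e = 149 × 7 = 1043 kip·in; bending f_b = M/S = 15.96 kip/in.
f_max = √(f_v² + f_b²) = √(5.321² + 15.96²) = 16.83 kip/in.
r_n/Ω = (1/2.0) × 0.6 × 100 × (0.707 × 0.625) = 13.26 kip/in → NOT adequate.

f_max ≈ 16.8 kip/in; NOT adequate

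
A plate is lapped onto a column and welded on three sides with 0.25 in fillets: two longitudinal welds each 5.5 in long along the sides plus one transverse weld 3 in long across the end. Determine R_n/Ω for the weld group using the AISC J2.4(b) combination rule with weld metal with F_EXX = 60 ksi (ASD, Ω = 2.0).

t_e = 0.707 × 0.25 = 0.1767 in.
R_nwl = 0.6 × 60 × 0.1767 × 11 = 69.99 kip (longitudinal, 2 welds).
R_nwt = 0.6 × 60 × 0.1767 × 3 = 19.09 kip (transverse, base value).
(i) R_nwl + R_nwt = 89.08 kip; (ii) 0.85 R_nwl + 1.5 R_nwt = 88.13 kip.
R_n = max = 89.08 kip [governs: (i)]; R_n/Ω = 44.54 kip.

R_n/Ω ≈ 44.5 kip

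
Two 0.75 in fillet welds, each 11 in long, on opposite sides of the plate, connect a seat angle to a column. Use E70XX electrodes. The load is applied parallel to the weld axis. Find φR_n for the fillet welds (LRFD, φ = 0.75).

φR_n ≈ 367 kip

E70XX → F_EXX = 70 ksi.
Effective throat t_e = 0.707 × 0.75 = 0.5302 in.
Total length L = 22 in; A_we = 0.5302 × 22 = 11.67 in².
F_nw = 0.6 F_EXX = 0.6 × 70 = 42 ksi.
φR_n = 0.75 × 42 × 11.67 = 367.5 kip.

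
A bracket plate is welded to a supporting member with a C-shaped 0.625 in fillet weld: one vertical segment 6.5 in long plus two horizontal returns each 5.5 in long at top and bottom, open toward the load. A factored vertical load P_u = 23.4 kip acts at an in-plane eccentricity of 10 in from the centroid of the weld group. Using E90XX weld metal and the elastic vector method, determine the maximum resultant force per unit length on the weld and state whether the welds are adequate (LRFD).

f_max ≈ 6.96 kip/in; adequate

E90XX → F_EXX = 90 ksi.
Total weld length L_w = 17.5 in. Treat welds as unit-width lines.
Centroid: x̄ = 2×5.5×2.75 / 17.5 = 1.729 in from the vertical weld.
Polar moment about centroid: J = I_x + I_y = [6.5³/12 + 2×5.5×3.25²] + [6.5×1.729² + 2(5.5³/12 + 5.5×1.021²)] = 197.7 in³.
Direct shear f_v = P/L_w = 23.4 / 17.5 = 1.337 kip/in (vertical).
Torsion M = P·e = 23.4 × 10 = 234 kip·in.
Critical point at (x, y) = (3.771, 3.25) from centroid. f_tx = M·y/J = 3.847 kip/in; f_ty = M·x/J = 4.464 kip/in.
Resultant f_max = √[f_tx² + (f_v + f_ty)²] = √[3.847² + (1.337 + 4.464)²] = 6.961 kip/in.
Capacity per unit length: φr_n = 0.75 × 0.6 × 90 × (0.707 × 0.625) = 17.9 kip/in.
6.961 ≤ 17.9 → adequate.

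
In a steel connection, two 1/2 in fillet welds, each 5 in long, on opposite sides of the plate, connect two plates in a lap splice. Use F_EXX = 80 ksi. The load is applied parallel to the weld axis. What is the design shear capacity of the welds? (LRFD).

Effective throat t_e = 0.707 × 0.5 = 0.3535 in.
Total length L = 10 in; A_we = 0.3535 × 10 = 3.535 in².
F_nw = 0.6 F_EXX = 0.6 × 80 = 48 ksi.
φR_n = 0.75 × 48 × 3.535 = 127.3 kip.

φR_n ≈ 127 kip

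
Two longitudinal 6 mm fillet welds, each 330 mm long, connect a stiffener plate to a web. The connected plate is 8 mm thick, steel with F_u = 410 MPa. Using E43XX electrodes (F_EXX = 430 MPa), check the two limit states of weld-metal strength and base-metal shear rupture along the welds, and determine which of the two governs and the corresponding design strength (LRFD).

t_e = 0.707 × 6 = 4.242 mm; L = 660 mm.
Weld metal: φR_n = 0.75 × 0.6 × 430 × 4.242 × 660 × 10⁻³ = 541.7 kN.
Base metal (shear rupture): φR_n = 0.75 × 0.6 × 410 × 8 × 660 × 10⁻³ = 974.2 kN.
Governing: weld metal.

φR_n ≈ 542 kN (weld metal governs)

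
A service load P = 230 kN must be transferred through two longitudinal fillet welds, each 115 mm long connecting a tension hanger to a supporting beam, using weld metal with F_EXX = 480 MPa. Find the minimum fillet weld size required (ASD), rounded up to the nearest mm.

w = 10 mm

Total weld length L = 230 mm.
Required throat t_e = P × Ω / (0.6 F_EXX × L) = 230 × 2.0 / (0.6 × 480 × 230 × 10⁻³) = 6.944 mm.
Required leg w = t_e / 0.707 = 9.822 mm → use 10 mm.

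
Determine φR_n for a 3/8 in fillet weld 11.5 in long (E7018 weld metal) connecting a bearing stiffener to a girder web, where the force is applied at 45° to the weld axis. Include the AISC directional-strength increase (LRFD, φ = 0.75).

E70XX → F_EXX = 70 ksi.
t_e = 0.707 × 0.375 = 0.2651 in; A_we = 0.2651 × 11.5 = 3.049 in².
Directional factor: 1.0 + 0.5 sin^1.5(45°) = 1.297.
F_nw = 0.6 × 70 × 1.297 = 54.49 ksi.
φR_n = 0.75 × 54.49 × 3.049 = 124.6 kips.

φR_n ≈ 125 kips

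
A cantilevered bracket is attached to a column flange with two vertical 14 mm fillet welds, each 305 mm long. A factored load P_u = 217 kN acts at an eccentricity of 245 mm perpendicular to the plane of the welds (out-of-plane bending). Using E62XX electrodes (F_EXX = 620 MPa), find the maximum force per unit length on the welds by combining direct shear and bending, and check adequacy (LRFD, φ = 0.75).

f_max ≈ 1750 N/mm; adequate

L_w = 2 × 305 = 610 mm; section modulus (unit throat) S = 2 × L²/6 = 31010 mm².
Direct shear f_v = P/L_w = 217×10³/610 = 355.7 N/mm.
Moment M = P × e = 217×10³ × 245 = 53165000 N·mm; bending f_b = M/S = 1715 N/mm.
f_max = √(f_v² + f_b²) = √(355.7² + 1715²) = 1751 N/mm.
φr_n = 0.75 × 0.6 × 620 × (0.707 × 14) = 2762 N/mm → adequate.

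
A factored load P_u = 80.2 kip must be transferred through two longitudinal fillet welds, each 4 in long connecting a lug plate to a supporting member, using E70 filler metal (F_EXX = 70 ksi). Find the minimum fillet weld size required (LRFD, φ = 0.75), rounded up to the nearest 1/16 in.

Total weld length L = 8 in.
Required throat t_e = P_u / (φ × 0.6 F_EXX × L) = 80.2 / (0.75 × 0.6 × 70 × 8) = 0.3183 in.
Required leg w = t_e / 0.707 = 0.4501 in → use 1/2 in.

w = 1/2 in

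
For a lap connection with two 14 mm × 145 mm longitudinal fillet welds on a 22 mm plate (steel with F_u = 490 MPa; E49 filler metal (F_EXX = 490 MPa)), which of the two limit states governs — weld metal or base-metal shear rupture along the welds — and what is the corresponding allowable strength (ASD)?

t_e = 0.707 × 14 = 9.898 mm; L = 290 mm.
Weld metal: R_n/Ω = (1/2.0) × 0.6 × 490 × 9.898 × 290 × 10⁻³ = 422 kN.
Base metal (shear rupture): R_n/Ω = (1/2.0) × 0.6 × 490 × 22 × 290 × 10⁻³ = 937.9 kN.
Governing: weld metal.

R_n/Ω ≈ 422 kN (weld metal governs)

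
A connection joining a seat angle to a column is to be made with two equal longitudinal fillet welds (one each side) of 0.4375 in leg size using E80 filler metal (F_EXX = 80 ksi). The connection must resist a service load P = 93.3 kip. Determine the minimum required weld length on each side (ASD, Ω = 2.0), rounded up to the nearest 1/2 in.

L = 6.5 in on each side

Throat t_e = 0.707 × 0.4375 = 0.3093 in.
r_n/Ω = (0.6 × 80 × 0.3093) / 2.0 = 7.423 kip/in.
L_req = P / (r_n/Ω) = 93.3 / 7.423 = 12.57 in total.
Per side: 12.57 / 2 = 6.284 in.
Round up → use L = 6.5 in on each side.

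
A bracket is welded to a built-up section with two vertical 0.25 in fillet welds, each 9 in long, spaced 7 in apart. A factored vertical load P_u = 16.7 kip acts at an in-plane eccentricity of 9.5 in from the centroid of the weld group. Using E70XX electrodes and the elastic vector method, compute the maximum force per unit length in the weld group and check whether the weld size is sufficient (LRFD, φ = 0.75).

E70XX → F_EXX = 70 ksi.
Total weld length L_w = 18 in. Treat welds as unit-width lines.
Polar moment about centroid: J = 2[d³/12 + d(b/2)²] = 2[9³/12 + 9×3.5²] = 342 in³.
Direct shear f_v = P/L_w = 16.7 / 18 = 0.9278 kip/in (vertical).
Torsion M = P·e = 16.7 × 9.5 = 158.65 kip·in.
Critical point at (x, y) = (3.5, 4.5) from centroid. f_tx = M·y/J = 2.088 kip/in; f_ty = M·x/J = 1.624 kip/in.
Resultant f_max = √[f_tx² + (f_v + f_ty)²] = √[2.088² + (0.9278 + 1.624)²] = 3.297 kip/in.
Capacity per unit length: φr_n = 0.75 × 0.6 × 70 × (0.707 × 0.25) = 5.568 kip/in.
3.297 ≤ 5.568 → adequate.

f_max ≈ 3.3 kip/in; adequate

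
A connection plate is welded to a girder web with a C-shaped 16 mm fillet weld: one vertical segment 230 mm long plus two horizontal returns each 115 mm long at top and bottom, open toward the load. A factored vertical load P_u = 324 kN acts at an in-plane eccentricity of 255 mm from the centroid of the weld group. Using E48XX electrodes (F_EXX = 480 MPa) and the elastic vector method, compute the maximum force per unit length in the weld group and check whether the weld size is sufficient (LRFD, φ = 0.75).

f_max ≈ 3010 N/mm; NOT adequate

Total weld length L_w = 460 mm. Treat welds as unit-width lines.
Centroid: x̄ = 2×115×57.5 / 460 = 28.75 mm from the vertical weld.
Polar moment about centroid: J = I_x + I_y = [230³/12 + 2×115×115²] + [230×28.75² + 2(115³/12 + 115×28.75²)] = 4689000 mm³.
Direct shear f_v = P/L_w = 324×10³ / 460 = 704.3 N/mm (vertical).
Torsion M = P·e = 324×10³ × 255 = 82620000 N·mm.
Critical point at (x, y) = (86.25, 115) from centroid. f_tx = M·y/J = 2026 N/mm; f_ty = M·x/J = 1520 N/mm.
Resultant f_max = √[f_tx² + (f_v + f_ty)²] = √[2026² + (704.3 + 1520)²] = 3009 N/mm.
Capacity per unit length: φr_n = 0.75 × 0.6 × 480 × (0.707 × 16) = 2443 N/mm.
3009 > 2443 → NOT adequate.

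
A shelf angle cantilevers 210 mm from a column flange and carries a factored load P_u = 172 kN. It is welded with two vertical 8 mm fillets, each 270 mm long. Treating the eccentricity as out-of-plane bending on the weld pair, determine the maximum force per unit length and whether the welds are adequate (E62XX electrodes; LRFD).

E62XX → F_EXX = 620 MPa.
L_w = 2 × 270 = 540 mm; section modulus (unit throat) S = 2 × L²/6 = 24300 mm².
Direct shear f_v = P/L_w = 172×10³/540 = 318.5 N/mm.
Moment M = P × e = 172×10³ × 210 = 36120000 N·mm; bending f_b = M/S = 1486 N/mm.
f_max = √(f_v² + f_b²) = √(318.5² + 1486²) = 1520 N/mm.
φr_n = 0.75 × 0.6 × 620 × (0.707 × 8) = 1578 N/mm → adequate.

f_max ≈ 1520 N/mm; adequate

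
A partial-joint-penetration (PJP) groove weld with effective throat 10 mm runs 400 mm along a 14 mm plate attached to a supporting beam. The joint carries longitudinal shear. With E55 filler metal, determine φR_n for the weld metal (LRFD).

E55XX → F_EXX = 550 MPa.
Effective throat (given) t_e = 10 mm.
A_we = 10 × 400 = 4000 mm².
F_nw = 0.6 F_EXX = 330 MPa.
φR_n = 0.75 × 330 × 4000 × 10⁻³ = 990 kN.

φR_n ≈ 990 kN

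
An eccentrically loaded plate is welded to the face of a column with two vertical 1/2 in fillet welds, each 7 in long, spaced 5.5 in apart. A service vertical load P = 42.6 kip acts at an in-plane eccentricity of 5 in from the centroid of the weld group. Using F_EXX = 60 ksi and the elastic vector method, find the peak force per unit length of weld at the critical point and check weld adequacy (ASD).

f_max ≈ 8.06 kip/in; NOT adequate

Total weld length L_w = 14 in. Treat welds as unit-width lines.
Polar moment about centroid: J = 2[d³/12 + d(b/2)²] = 2[7³/12 + 7×2.75²] = 163 in³.
Direct shear f_v = P/L_w = 42.6 / 14 = 3.043 kip/in (vertical).
Torsion M = P·e = 42.6 × 5 = 213 kip·in.
Critical point at (x, y) = (2.75, 3.5) from centroid. f_tx = M·y/J = 4.572 kip/in; f_ty = M·x/J = 3.593 kip/in.
Resultant f_max = √[f_tx² + (f_v + f_ty)²] = √[4.572² + (3.043 + 3.593)²] = 8.058 kip/in.
Capacity per unit length: r_n/Ω = (1/2.0) × 0.6 × 60 × (0.707 × 0.5) = 6.363 kip/in.
8.058 > 6.363 → NOT adequate.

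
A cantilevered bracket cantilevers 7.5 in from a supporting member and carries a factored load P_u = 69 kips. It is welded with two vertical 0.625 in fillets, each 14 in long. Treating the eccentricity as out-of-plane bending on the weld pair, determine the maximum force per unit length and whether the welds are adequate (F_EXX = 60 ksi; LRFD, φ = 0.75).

L_w = 2 × 14 = 28 in; section modulus (unit throat) S = 2 × L²/6 = 65.33 in².
Direct shear f_v = P/L_w = 69/28 = 2.464 kip/in.
Moment M = P × e = 69 × 7.5 = 517.5 kip·in; bending f_b = M/S = 7.921 kip/in.
f_max = √(f_v² + f_b²) = √(2.464² + 7.921²) = 8.295 kip/in.
φr_n = 0.75 × 0.6 × 60 × (0.707 × 0.625) = 11.93 kip/in → adequate.

f_max ≈ 8.3 kip/in; adequate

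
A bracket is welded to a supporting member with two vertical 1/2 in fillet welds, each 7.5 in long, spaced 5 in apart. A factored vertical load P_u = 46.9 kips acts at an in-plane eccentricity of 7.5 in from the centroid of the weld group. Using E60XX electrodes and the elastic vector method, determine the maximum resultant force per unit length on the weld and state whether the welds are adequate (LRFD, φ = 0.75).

f_max ≈ 11.7 kip/in; NOT adequate

E60XX → F_EXX = 60 ksi.
Total weld length L_w = 15 in. Treat welds as unit-width lines.
Polar moment about centroid: J = 2[d³/12 + d(b/2)²] = 2[7.5³/12 + 7.5×2.5²] = 164.1 in³.
Direct shear f_v = P/L_w = 46.9 / 15 = 3.127 kip/in (vertical).
Torsion M = P·e = 46.9 × 7.5 = 351.75 kip·in.
Critical point at (x, y) = (2.5, 3.75) from centroid. f_tx = M·y/J = 8.04 kip/in; f_ty = M·x/J = 5.36 kip/in.
Resultant f_max = √[f_tx² + (f_v + f_ty)²] = √[8.04² + (3.127 + 5.36)²] = 11.69 kip/in.
Capacity per unit length: φr_n = 0.75 × 0.6 × 60 × (0.707 × 0.5) = 9.544 kip/in.
11.69 > 9.544 → NOT adequate.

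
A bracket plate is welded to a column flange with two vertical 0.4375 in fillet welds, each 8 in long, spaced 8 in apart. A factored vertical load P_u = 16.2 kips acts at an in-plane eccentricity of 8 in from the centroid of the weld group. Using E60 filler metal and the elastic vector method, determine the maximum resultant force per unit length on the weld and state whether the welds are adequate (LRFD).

f_max ≈ 2.95 kip/in; adequate

E60XX → F_EXX = 60 ksi.
Total weld length L_w = 16 in. Treat welds as unit-width lines.
Polar moment about centroid: J = 2[d³/12 + d(b/2)²] = 2[8³/12 + 8×4²] = 341.3 in³.
Direct shear f_v = P/L_w = 16.2 / 16 = 1.012 kip/in (vertical).
Torsion M = P·e = 16.2 × 8 = 129.6 kip·in.
Critical point at (x, y) = (4, 4) from centroid. f_tx = M·y/J = 1.519 kip/in; f_ty = M·x/J = 1.519 kip/in.
Resultant f_max = √[f_tx² + (f_v + f_ty)²] = √[1.519² + (1.012 + 1.519)²] = 2.952 kip/in.
Capacity per unit length: φr_n = 0.75 × 0.6 × 60 × (0.707 × 0.4375) = 8.351 kip/in.
2.952 ≤ 8.351 → adequate.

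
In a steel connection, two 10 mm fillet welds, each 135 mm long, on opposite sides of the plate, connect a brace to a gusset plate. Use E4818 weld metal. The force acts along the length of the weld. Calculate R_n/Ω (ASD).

R_n/Ω ≈ 275 kN

E48XX → F_EXX = 480 MPa.
Effective throat t_e = 0.707 × 10 = 7.07 mm.
Total length L = 270 mm; A_we = 7.07 × 270 = 1909 mm².
F_nw = 0.6 F_EXX = 0.6 × 480 = 288 MPa.
R_n = 288 × 1909 × 10⁻³ = 549.8 kN; R_n/Ω = 549.8/2.0 = 274.9 kN.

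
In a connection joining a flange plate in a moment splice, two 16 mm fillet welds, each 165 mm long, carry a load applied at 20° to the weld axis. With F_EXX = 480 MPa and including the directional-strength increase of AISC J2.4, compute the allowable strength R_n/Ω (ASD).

t_e = 0.707 × 16 = 11.31 mm; A_we = 11.31 × 330 = 3733 mm².
Directional factor: 1.0 + 0.5 sin^1.5(20°) = 1.1.
F_nw = 0.6 × 480 × 1.1 = 316.8 MPa.
R_n/Ω = (316.8 × 3733) / 2.0 × 10⁻³ = 591.3 kN.

R_n/Ω ≈ 591 kN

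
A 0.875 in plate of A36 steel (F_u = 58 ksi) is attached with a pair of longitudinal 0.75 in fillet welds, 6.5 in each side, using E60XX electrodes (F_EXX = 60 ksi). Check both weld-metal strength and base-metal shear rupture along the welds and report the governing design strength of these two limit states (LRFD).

t_e = 0.707 × 0.75 = 0.5302 in; L = 13 in.
Weld metal: φR_n = 0.75 × 0.6 × 60 × 0.5302 × 13 = 186.1 kip.
Base metal (shear rupture): φR_n = 0.75 × 0.6 × 58 × 0.875 × 13 = 296.9 kip.
Governing: weld metal.

φR_n ≈ 186 kip (weld metal governs)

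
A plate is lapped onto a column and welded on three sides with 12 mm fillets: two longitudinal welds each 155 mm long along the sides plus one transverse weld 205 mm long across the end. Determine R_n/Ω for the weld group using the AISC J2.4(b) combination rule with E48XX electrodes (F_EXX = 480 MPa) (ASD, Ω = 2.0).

R_n/Ω ≈ 698 kN

t_e = 0.707 × 12 = 8.484 mm.
R_nwl = 0.6 × 480 × 8.484 × 310 × 10⁻³ = 757.5 kN (longitudinal, 2 welds).
R_nwt = 0.6 × 480 × 8.484 × 205 × 10⁻³ = 500.9 kN (transverse, base value).
(i) R_nwl + R_nwt = 1258 kN; (ii) 0.85 R_nwl + 1.5 R_nwt = 1395 kN.
R_n = max = 1395 kN [governs: (ii)]; R_n/Ω = 697.6 kN.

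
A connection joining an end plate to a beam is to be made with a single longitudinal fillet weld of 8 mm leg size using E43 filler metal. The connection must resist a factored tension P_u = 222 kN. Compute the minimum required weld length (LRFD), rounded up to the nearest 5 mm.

E43XX → F_EXX = 430 MPa.
Throat t_e = 0.707 × 8 = 5.656 mm.
φr_n = 0.75 × 0.6 × 430 × 5.656 × 10⁻³ = 1.094 kN/mm.
L_req = P_u / φr_n = 222 / 1.094 = 202.8 mm total.
Round up → use L = 205 mm.

L = 205 mm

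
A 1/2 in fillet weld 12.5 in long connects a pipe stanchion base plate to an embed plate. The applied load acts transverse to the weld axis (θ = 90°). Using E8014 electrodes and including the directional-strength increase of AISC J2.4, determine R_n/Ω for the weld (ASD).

E80XX → F_EXX = 80 ksi.
t_e = 0.707 × 0.5 = 0.3535 in; A_we = 0.3535 × 12.5 = 4.419 in².
Directional factor: 1.0 + 0.5 sin^1.5(90°) = 1.5.
F_nw = 0.6 × 80 × 1.5 = 72 ksi.
R_n/Ω = (72 × 4.419) / 2.0 = 159.1 kips.

R_n/Ω ≈ 159 kips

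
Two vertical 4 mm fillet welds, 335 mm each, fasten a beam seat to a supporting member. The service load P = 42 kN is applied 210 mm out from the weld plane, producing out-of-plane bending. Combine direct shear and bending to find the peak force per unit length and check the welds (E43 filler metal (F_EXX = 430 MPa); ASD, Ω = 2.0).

f_max ≈ 244 N/mm; adequate

L_w = 2 × 335 = 670 mm; section modulus (unit throat) S = 2 × L²/6 = 37410 mm².
Direct shear f_v = P/L_w = 42×10³/670 = 62.69 N/mm.
Moment M = P × e = 42×10³ × 210 = 8820000 N·mm; bending f_b = M/S = 235.8 N/mm.
f_max = √(f_v² + f_b²) = √(62.69² + 235.8²) = 244 N/mm.
r_n/Ω = (1/2.0) × 0.6 × 430 × (0.707 × 4) = 364.8 N/mm → adequate.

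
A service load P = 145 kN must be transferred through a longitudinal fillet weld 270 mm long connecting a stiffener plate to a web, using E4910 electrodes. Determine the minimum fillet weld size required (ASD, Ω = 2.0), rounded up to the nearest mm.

E49XX → F_EXX = 490 MPa.
Total weld length L = 270 mm.
Required throat t_e = P × Ω / (0.6 F_EXX × L) = 145 × 2.0 / (0.6 × 490 × 270 × 10⁻³) = 3.653 mm.
Required leg w = t_e / 0.707 = 5.167 mm → use 6 mm.

w = 6 mm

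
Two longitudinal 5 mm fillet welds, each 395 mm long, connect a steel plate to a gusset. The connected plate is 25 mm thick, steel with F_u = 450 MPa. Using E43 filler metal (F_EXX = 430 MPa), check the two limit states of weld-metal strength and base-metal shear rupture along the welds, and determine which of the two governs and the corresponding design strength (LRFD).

φR_n ≈ 540 kN (weld metal governs)

t_e = 0.707 × 5 = 3.535 mm; L = 790 mm.
Weld metal: φR_n = 0.75 × 0.6 × 430 × 3.535 × 790 × 10⁻³ = 540.4 kN.
Base metal (shear rupture): φR_n = 0.75 × 0.6 × 450 × 25 × 790 × 10⁻³ = 3999 kN.
Governing: weld metal.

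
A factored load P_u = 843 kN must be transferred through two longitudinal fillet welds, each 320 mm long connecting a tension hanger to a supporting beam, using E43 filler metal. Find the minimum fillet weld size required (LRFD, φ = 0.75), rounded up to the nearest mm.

w = 10 mm

E43XX → F_EXX = 430 MPa.
Total weld length L = 640 mm.
Required throat t_e = P_u / (φ × 0.6 F_EXX × L) = 843 / (0.75 × 0.6 × 430 × 640 × 10⁻³) = 6.807 mm.
Required leg w = t_e / 0.707 = 9.628 mm → use 10 mm.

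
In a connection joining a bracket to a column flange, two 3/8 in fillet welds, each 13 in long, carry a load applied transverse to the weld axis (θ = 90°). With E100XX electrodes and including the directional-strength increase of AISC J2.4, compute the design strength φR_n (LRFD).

φR_n ≈ 465 kip

E100XX → F_EXX = 100 ksi.
t_e = 0.707 × 0.375 = 0.2651 in; A_we = 0.2651 × 26 = 6.893 in².
Directional factor: 1.0 + 0.5 sin^1.5(90°) = 1.5.
F_nw = 0.6 × 100 × 1.5 = 90 ksi.
φR_n = 0.75 × 90 × 6.893 = 465.3 kip.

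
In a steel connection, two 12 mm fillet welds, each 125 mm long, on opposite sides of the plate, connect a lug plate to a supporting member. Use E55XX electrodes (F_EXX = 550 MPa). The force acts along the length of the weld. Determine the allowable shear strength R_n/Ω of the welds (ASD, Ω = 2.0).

Effective throat t_e = 0.707 × 12 = 8.484 mm.
Total length L = 250 mm; A_we = 8.484 × 250 = 2121 mm².
F_nw = 0.6 F_EXX = 0.6 × 550 = 330 MPa.
R_n = 330 × 2121 × 10⁻³ = 699.9 kN; R_n/Ω = 699.9/2.0 = 350 kN.

R_n/Ω ≈ 350 kN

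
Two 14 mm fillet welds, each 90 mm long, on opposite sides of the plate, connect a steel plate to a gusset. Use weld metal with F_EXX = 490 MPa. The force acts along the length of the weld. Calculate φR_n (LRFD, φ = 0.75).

φR_n ≈ 393 kN

Effective throat t_e = 0.707 × 14 = 9.898 mm.
Total length L = 180 mm; A_we = 9.898 × 180 = 1782 mm².
F_nw = 0.6 F_EXX = 0.6 × 490 = 294 MPa.
φR_n = 0.75 × 294 × 1782 × 10⁻³ = 392.9 kN.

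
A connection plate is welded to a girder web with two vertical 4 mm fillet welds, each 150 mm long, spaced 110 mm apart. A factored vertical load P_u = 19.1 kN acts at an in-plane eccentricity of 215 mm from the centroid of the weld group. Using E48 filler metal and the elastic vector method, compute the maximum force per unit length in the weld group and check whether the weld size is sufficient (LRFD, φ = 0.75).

E48XX → F_EXX = 480 MPa.
Total weld length L_w = 300 mm. Treat welds as unit-width lines.
Polar moment about centroid: J = 2[d³/12 + d(b/2)²] = 2[150³/12 + 150×55²] = 1470000 mm³.
Direct shear f_v = P/L_w = 19.1×10³ / 300 = 63.67 N/mm (vertical).
Torsion M = P·e = 19.1×10³ × 215 = 4106500 N·mm.
Critical point at (x, y) = (55, 75) from centroid. f_tx = M·y/J = 209.5 N/mm; f_ty = M·x/J = 153.6 N/mm.
Resultant f_max = √[f_tx² + (f_v + f_ty)²] = √[209.5² + (63.67 + 153.6)²] = 301.9 N/mm.
Capacity per unit length: φr_n = 0.75 × 0.6 × 480 × (0.707 × 4) = 610.8 N/mm.
301.9 ≤ 610.8 → adequate.

f_max ≈ 302 N/mm; adequate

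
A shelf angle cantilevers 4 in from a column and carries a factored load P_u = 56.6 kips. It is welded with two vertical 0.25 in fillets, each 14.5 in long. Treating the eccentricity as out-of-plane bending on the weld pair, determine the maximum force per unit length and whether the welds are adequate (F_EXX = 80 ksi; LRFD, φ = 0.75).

f_max ≈ 3.77 kip/in; adequate

L_w = 2 × 14.5 = 29 in; section modulus (unit throat) S = 2 × L²/6 = 70.08 in².
Direct shear f_v = P/L_w = 56.6/29 = 1.952 kip/in.
Moment M = P × e = 56.6 × 4 = 226.4 kip·in; bending f_b = M/S = 3.23 kip/in.
f_max = √(f_v² + f_b²) = √(1.952² + 3.23²) = 3.774 kip/in.
φr_n = 0.75 × 0.6 × 80 × (0.707 × 0.25) = 6.363 kip/in → adequate.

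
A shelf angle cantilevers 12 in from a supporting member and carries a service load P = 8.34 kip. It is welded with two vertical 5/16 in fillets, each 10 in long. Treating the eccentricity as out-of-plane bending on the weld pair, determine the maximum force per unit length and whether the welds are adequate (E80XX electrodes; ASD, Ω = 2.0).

f_max ≈ 3.03 kip/in; adequate

E80XX → F_EXX = 80 ksi.
L_w = 2 × 10 = 20 in; section modulus (unit throat) S = 2 × L²/6 = 33.33 in².
Direct shear f_v = P/L_w = 8.34/20 = 0.417 kip/in.
Moment M = P × e = 8.34 × 12 = 100.08 kip·in; bending f_b = M/S = 3.002 kip/in.
f_max = √(f_v² + f_b²) = √(0.417² + 3.002²) = 3.031 kip/in.
r_n/Ω = (1/2.0) × 0.6 × 80 × (0.707 × 0.3125) = 5.302 kip/in → adequate.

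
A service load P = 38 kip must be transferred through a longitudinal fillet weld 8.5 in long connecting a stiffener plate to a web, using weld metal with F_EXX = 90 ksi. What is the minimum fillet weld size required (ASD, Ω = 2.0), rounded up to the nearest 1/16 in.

Total weld length L = 8.5 in.
Required throat t_e = P × Ω / (0.6 F_EXX × L) = 38 × 2.0 / (0.6 × 90 × 8.5) = 0.1656 in.
Required leg w = t_e / 0.707 = 0.2342 in → use 1/4 in.

w = 1/4 in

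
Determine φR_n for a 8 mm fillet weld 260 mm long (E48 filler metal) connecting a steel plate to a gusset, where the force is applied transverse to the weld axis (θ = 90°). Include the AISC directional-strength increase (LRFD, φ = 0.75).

φR_n ≈ 476 kN

E48XX → F_EXX = 480 MPa.
t_e = 0.707 × 8 = 5.656 mm; A_we = 5.656 × 260 = 1471 mm².
Directional factor: 1.0 + 0.5 sin^1.5(90°) = 1.5.
F_nw = 0.6 × 480 × 1.5 = 432 MPa.
φR_n = 0.75 × 432 × 1471 × 10⁻³ = 476.5 kN.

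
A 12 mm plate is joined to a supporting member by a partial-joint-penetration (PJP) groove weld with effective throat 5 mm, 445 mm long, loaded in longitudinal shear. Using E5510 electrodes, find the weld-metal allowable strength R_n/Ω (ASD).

E55XX → F_EXX = 550 MPa.
Effective throat (given) t_e = 5 mm.
A_we = 5 × 445 = 2225 mm².
F_nw = 0.6 F_EXX = 330 MPa.
R_n/Ω = (330 × 2225) / 2.0 × 10⁻³ = 367.1 kN.

R_n/Ω ≈ 367 kN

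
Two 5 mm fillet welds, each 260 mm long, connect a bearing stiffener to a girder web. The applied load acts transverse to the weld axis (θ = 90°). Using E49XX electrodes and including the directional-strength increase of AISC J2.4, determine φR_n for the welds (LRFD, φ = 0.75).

E49XX → F_EXX = 490 MPa.
t_e = 0.707 × 5 = 3.535 mm; A_we = 3.535 × 520 = 1838 mm².
Directional factor: 1.0 + 0.5 sin^1.5(90°) = 1.5.
F_nw = 0.6 × 490 × 1.5 = 441 MPa.
φR_n = 0.75 × 441 × 1838 × 10⁻³ = 608 kN.

φR_n ≈ 608 kN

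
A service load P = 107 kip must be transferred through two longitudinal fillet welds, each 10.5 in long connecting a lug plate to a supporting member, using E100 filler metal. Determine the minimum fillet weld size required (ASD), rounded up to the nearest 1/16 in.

w = 1/4 in

E100XX → F_EXX = 100 ksi.
Total weld length L = 21 in.
Required throat t_e = P × Ω / (0.6 F_EXX × L) = 107 × 2.0 / (0.6 × 100 × 21) = 0.1698 in.
Required leg w = t_e / 0.707 = 0.2402 in → use 1/4 in.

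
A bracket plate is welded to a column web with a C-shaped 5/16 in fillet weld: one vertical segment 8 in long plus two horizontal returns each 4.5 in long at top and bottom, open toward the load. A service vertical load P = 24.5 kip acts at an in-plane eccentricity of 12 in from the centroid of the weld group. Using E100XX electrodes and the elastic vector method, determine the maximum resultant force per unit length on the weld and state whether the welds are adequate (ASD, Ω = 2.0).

E100XX → F_EXX = 100 ksi.
Total weld length L_w = 17 in. Treat welds as unit-width lines.
Centroid: x̄ = 2×4.5×2.25 / 17 = 1.191 in from the vertical weld.
Polar moment about centroid: J = I_x + I_y = [8³/12 + 2×4.5×4²] + [8×1.191² + 2(4.5³/12 + 4.5×1.059²)] = 223.3 in³.
Direct shear f_v = P/L_w = 24.5 / 17 = 1.441 kip/in (vertical).
Torsion M = P·e = 24.5 × 12 = 294 kip·in.
Critical point at (x, y) = (3.309, 4) from centroid. f_tx = M·y/J = 5.267 kip/in; f_ty = M·x/J = 4.357 kip/in.
Resultant f_max = √[f_tx² + (f_v + f_ty)²] = √[5.267² + (1.441 + 4.357)²] = 7.833 kip/in.
Capacity per unit length: r_n/Ω = (1/2.0) × 0.6 × 100 × (0.707 × 0.3125) = 6.628 kip/in.
7.833 > 6.628 → NOT adequate.

f_max ≈ 7.83 kip/in; NOT adequate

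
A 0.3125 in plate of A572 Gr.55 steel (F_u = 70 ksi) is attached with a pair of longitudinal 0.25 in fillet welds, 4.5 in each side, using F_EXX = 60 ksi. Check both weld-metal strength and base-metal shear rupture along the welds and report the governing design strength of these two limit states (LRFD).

t_e = 0.707 × 0.25 = 0.1767 in; L = 9 in.
Weld metal: φR_n = 0.75 × 0.6 × 60 × 0.1767 × 9 = 42.95 kips.
Base metal (shear rupture): φR_n = 0.75 × 0.6 × 70 × 0.3125 × 9 = 88.59 kips.
Governing: weld metal.

φR_n ≈ 43 kips (weld metal governs)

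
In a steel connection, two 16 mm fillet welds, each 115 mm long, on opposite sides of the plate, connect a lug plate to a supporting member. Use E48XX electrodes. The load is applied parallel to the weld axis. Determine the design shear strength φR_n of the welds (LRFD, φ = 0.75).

E48XX → F_EXX = 480 MPa.
Effective throat t_e = 0.707 × 16 = 11.31 mm.
Total length L = 230 mm; A_we = 11.31 × 230 = 2602 mm².
F_nw = 0.6 F_EXX = 0.6 × 480 = 288 MPa.
φR_n = 0.75 × 288 × 2602 × 10⁻³ = 562 kN.

φR_n ≈ 562 kN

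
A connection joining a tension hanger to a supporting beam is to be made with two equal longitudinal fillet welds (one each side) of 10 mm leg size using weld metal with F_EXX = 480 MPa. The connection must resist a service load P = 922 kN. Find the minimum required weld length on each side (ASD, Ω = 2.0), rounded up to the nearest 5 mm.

L = 455 mm on each side

Throat t_e = 0.707 × 10 = 7.07 mm.
r_n/Ω = (0.6 × 480 × 7.07) / 2.0 = 1018 N/mm = 1.018 kN/mm.
L_req = P / (r_n/Ω) = 922 / 1.018 = 905.6 mm total.
Per side: 905.6 / 2 = 452.8 mm.
Round up → use L = 455 mm on each side.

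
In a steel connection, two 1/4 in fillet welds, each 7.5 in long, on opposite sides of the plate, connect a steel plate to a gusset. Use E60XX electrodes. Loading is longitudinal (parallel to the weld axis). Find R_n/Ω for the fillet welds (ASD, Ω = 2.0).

E60XX → F_EXX = 60 ksi.
Effective throat t_e = 0.707 × 0.25 = 0.1767 in.
Total length L = 15 in; A_we = 0.1767 × 15 = 2.651 in².
F_nw = 0.6 F_EXX = 0.6 × 60 = 36 ksi.
R_n = 36 × 2.651 = 95.44 kip; R_n/Ω = 95.44/2.0 = 47.72 kip.

R_n/Ω ≈ 47.7 kip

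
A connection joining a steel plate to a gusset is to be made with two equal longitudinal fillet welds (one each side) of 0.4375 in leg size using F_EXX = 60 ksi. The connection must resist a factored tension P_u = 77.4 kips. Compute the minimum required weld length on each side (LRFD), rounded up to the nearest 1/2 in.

L = 5 in on each side

Throat t_e = 0.707 × 0.4375 = 0.3093 in.
φr_n = 0.75 × 0.6 × 60 × 0.3093 = 8.351 kips/in.
L_req = P_u / φr_n = 77.4 / 8.351 = 9.268 in total.
Per side: 9.268 / 2 = 4.634 in.
Round up → use L = 5 in on each side.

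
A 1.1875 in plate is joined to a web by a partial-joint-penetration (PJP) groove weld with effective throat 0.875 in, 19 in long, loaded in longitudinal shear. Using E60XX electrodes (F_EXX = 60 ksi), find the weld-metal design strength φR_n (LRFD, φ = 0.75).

φR_n ≈ 449 kip

Effective throat (given) t_e = 0.875 in.
A_we = 0.875 × 19 = 16.62 in².
F_nw = 0.6 F_EXX = 36 ksi.
φR_n = 0.75 × 36 × 16.62 = 448.9 kip.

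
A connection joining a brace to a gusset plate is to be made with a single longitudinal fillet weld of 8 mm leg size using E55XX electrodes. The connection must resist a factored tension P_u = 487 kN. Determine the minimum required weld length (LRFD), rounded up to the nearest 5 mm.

E55XX → F_EXX = 550 MPa.
Throat t_e = 0.707 × 8 = 5.656 mm.
φr_n = 0.75 × 0.6 × 550 × 5.656 × 10⁻³ = 1.4 kN/mm.
L_req = P_u / φr_n = 487 / 1.4 = 347.9 mm total.
Round up → use L = 350 mm.

L = 350 mm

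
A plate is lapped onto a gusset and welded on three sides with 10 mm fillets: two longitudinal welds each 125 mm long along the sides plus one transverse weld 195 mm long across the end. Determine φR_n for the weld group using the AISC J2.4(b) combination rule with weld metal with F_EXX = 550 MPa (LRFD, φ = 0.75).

φR_n ≈ 884 kN

t_e = 0.707 × 10 = 7.07 mm.
R_nwl = 0.6 × 550 × 7.07 × 250 × 10⁻³ = 583.3 kN (longitudinal, 2 welds).
R_nwt = 0.6 × 550 × 7.07 × 195 × 10⁻³ = 455 kN (transverse, base value).
(i) R_nwl + R_nwt = 1038 kN; (ii) 0.85 R_nwl + 1.5 R_nwt = 1178 kN.
R_n = max = 1178 kN [governs: (ii)]; φR_n = 883.7 kN.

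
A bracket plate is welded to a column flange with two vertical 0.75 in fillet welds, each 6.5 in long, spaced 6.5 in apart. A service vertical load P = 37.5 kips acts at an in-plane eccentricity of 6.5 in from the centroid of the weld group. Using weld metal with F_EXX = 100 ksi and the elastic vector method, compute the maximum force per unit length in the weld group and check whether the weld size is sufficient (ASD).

Total weld length L_w = 13 in. Treat welds as unit-width lines.
Polar moment about centroid: J = 2[d³/12 + d(b/2)²] = 2[6.5³/12 + 6.5×3.25²] = 183.1 in³.
Direct shear f_v = P/L_w = 37.5 / 13 = 2.885 kip/in (vertical).
Torsion M = P·e = 37.5 × 6.5 = 243.75 kip·in.
Critical point at (x, y) = (3.25, 3.25) from centroid. f_tx = M·y/J = 4.327 kip/in; f_ty = M·x/J = 4.327 kip/in.
Resultant f_max = √[f_tx² + (f_v + f_ty)²] = √[4.327² + (2.885 + 4.327)²] = 8.41 kip/in.
Capacity per unit length: r_n/Ω = (1/2.0) × 0.6 × 100 × (0.707 × 0.75) = 15.91 kip/in.
8.41 ≤ 15.91 → adequate.

f_max ≈ 8.41 kip/in; adequate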